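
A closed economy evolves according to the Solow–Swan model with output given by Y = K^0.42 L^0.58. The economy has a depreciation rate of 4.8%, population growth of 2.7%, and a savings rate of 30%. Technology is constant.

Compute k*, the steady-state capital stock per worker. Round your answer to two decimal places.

At the steady state, Δk = 0, so s·k^α = (n + δ)·k.
Rearranging, k^(1−α) = s / (n + δ).
k^0.58 = 0.30 / (0.027 + 0.048) = 0.30 / 0.075 = 4.0000
k* = 4.0000^(1/0.58) ≈ 10.9153

k* ≈ 10.92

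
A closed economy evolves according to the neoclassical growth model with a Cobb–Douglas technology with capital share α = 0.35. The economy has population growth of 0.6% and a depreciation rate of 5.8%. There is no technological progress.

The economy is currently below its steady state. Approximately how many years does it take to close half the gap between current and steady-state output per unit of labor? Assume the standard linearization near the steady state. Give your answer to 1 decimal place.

Near the steady state the convergence rate is λ = (1 − α)(n + δ).
λ = (1 − 0.35) × 0.064 = 0.65 × 0.064 = 0.0416
Half-life = ln 2 / λ = 0.6931 / 0.0416 ≈ 16.66 years

half-life ≈ 16.7 years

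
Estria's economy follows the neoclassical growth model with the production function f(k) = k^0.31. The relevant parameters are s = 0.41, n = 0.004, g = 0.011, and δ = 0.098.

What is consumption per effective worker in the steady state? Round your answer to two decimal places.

In steady state, investment equals break-even investment: s·k^α = (n + g + δ)·k.
Dividing both sides by k: k^(1−α) = s / (n + g + δ).
k^0.69 = 0.41 / (0.004 + 0.011 + 0.098) = 0.41 / 0.113 = 3.6283
k* = 3.6283^(1/0.69) ≈ 6.4739
y* = (k*)^α = 6.4739^0.31 ≈ 1.7843
c* = (1 − s)·y* = (1 − 0.41) × 1.7843 ≈ 1.0527

c* = 1.05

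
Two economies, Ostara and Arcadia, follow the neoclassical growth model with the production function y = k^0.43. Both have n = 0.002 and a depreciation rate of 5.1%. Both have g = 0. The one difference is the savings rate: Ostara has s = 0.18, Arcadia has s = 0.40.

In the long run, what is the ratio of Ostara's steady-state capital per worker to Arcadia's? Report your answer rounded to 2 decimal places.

Steady-state k* = [s/(n + δ)]^(1/(1−α)), so the ratio is [ (s_O/(n + δ)_O) / (s_A/(n + δ)_A) ]^1.7544.
s_O/(n + δ)_O = 0.18/0.053 = 3.3962; s_A/(n + δ)_A = 0.40/0.053 = 7.5472.
Ratio = (3.3962/7.5472)^1.7544 = 0.4500^1.7544 ≈ 0.2464

ratio ≈ 0.25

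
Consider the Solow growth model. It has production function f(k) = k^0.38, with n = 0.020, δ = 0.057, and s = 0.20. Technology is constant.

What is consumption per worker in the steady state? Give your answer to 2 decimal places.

c* = 1.44

In steady state, investment equals break-even investment: s·k^α = (n + δ)·k.
Dividing both sides by k: k^(1−α) = s / (n + δ).
k^0.62 = 0.20 / (0.020 + 0.057) = 0.20 / 0.077 = 2.5974
k* = 2.5974^(1/0.62) ≈ 4.6624
y* = (k*)^α = 4.6624^0.38 ≈ 1.7950
c* = (1 − s)·y* = (1 − 0.20) × 1.7950 ≈ 1.4360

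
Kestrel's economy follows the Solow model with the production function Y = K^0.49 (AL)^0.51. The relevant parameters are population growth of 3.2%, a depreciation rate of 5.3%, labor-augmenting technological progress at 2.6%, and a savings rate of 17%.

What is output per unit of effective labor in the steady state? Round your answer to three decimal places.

y* ≈ 1.506

At the steady state, Δk = 0, so s·k^α = (n + g + δ)·k.
Rearranging, k^(1−α) = s / (n + g + δ).
k^0.51 = 0.17 / (0.032 + 0.026 + 0.053) = 0.17 / 0.111 = 1.5315
k* = 1.5315^(1/0.51) ≈ 2.3066
y* = (k*)^α = 2.3066^0.49 ≈ 1.5061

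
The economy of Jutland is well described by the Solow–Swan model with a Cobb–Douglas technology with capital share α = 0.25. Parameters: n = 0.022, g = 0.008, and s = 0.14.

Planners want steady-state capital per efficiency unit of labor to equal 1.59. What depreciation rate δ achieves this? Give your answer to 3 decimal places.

In steady state, investment equals break-even investment: s·k^α = (n + g + δ)·k.
So s / (n + g + δ) = (k*)^(1−α) = 1.59^0.75 = 1.4159.
Therefore n + g + δ = s / 1.4159 = 0.14 / 1.4159 = 0.0989, so δ = 0.0989 − 0.030 = 0.0689.

δ ≈ 0.069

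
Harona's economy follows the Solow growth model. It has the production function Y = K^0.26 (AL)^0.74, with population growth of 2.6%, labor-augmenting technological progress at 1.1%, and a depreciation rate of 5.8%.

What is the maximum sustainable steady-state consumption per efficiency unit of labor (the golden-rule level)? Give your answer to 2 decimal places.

At the golden rule, f'(k) = n + g + δ, so α·k^(α−1) = n + g + δ and k_gold = (α/(n + g + δ))^(1/(1−α)).
k_gold = (0.26/0.095)^(1/0.74) = 2.7368^1.3514 ≈ 3.8984
c_gold = f(k_gold) − (n + g + δ)·k_gold = 1.4244 − 0.095×3.8984 ≈ 1.0541

c_gold ≈ 1.05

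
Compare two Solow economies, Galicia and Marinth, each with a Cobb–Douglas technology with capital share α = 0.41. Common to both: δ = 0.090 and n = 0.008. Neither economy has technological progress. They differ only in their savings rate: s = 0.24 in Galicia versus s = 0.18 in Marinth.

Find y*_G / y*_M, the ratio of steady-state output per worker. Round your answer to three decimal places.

y*_G / y*_M ≈ 1.221

Steady-state y* = [s/(n + δ)]^(α/(1−α)), so the ratio is [ (s_G/(n + δ)_G) / (s_M/(n + δ)_M) ]^0.6949.
s_G/(n + δ)_G = 0.24/0.098 = 2.4490; s_M/(n + δ)_M = 0.18/0.098 = 1.8367.
Ratio = (2.4490/1.8367)^0.6949 = 1.3334^0.6949 ≈ 1.2213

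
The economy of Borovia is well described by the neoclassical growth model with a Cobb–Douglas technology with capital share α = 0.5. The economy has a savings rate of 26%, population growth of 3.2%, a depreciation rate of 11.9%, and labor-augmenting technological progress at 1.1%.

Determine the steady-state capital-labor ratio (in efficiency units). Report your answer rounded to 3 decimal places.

At the steady state, Δk = 0, so s·k^α = (n + g + δ)·k.
Rearranging, k^(1−α) = s / (n + g + δ).
k^0.5 = 0.26 / (0.032 + 0.011 + 0.119) = 0.26 / 0.162 = 1.6049
k* = 1.6049^(1/0.5) ≈ 2.5757

k* ≈ 2.576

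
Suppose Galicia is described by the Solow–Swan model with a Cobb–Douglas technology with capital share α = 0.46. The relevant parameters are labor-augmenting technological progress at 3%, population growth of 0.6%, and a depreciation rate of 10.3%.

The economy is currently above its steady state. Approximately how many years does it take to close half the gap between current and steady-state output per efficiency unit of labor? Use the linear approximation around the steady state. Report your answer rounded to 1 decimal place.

half-life ≈ 9.2 years

Near the steady state the convergence rate is λ = (1 − α)(n + g + δ).
λ = (1 − 0.46) × 0.139 = 0.54 × 0.139 = 0.07506
Half-life = ln 2 / λ = 0.6931 / 0.07506 ≈ 9.23 years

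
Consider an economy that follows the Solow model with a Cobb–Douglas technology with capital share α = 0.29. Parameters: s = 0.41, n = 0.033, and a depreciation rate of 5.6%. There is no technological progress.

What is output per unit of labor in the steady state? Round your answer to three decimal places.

Steady state requires s·f(k) = (n + δ)·k, i.e. s·k^α = (n + δ)·k.
Dividing both sides by k: k^(1−α) = s / (n + δ).
k^0.71 = 0.41 / (0.033 + 0.056) = 0.41 / 0.089 = 4.6067
k* = 4.6067^(1/0.71) ≈ 8.5971
y* = (k*)^α = 8.5971^0.29 ≈ 1.8662

y* ≈ 1.866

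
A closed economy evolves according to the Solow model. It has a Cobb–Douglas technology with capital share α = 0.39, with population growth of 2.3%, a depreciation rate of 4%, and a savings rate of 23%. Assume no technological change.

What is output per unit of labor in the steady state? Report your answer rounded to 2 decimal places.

At the steady state, Δk = 0, so s·k^α = (n + δ)·k.
Dividing both sides by k: k^(1−α) = s / (n + δ).
k^0.61 = 0.23 / (0.023 + 0.040) = 0.23 / 0.063 = 3.6508
k* = 3.6508^(1/0.61) ≈ 8.3550
y* = (k*)^α = 8.3550^0.39 ≈ 2.2885

y* ≈ 2.29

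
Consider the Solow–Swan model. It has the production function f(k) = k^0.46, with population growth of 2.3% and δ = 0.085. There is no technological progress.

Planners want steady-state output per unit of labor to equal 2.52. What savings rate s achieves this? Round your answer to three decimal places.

s ≈ 0.320

In steady state, investment equals break-even investment: s·k^α = (n + δ)·k.
Since y* = [s/(n + δ)]^(α/(1−α)), we have s/(n + δ) = (y*)^((1−α)/α) = 2.52^1.1739 = 2.9594.
Therefore s = 2.9594 × (n + δ) = 2.9594 × 0.108 = 0.3196.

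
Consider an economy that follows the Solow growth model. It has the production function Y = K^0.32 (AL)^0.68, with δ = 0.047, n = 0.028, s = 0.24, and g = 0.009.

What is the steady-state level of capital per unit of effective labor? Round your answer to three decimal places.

k* = 4.683

In steady state, investment equals break-even investment: s·k^α = (n + g + δ)·k.
Dividing both sides by k: k^(1−α) = s / (n + g + δ).
k^0.68 = 0.24 / (0.028 + 0.009 + 0.047) = 0.24 / 0.084 = 2.8571
k* = 2.8571^(1/0.68) ≈ 4.6825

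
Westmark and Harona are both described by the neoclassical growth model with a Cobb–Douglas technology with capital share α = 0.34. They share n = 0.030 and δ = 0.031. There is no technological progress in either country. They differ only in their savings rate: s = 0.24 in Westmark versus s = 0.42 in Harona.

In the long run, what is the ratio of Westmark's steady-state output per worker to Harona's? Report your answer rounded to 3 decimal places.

y*_W / y*_H ≈ 0.750

Steady-state y* = [s/(n + δ)]^(α/(1−α)), so the ratio is [ (s_W/(n + δ)_W) / (s_H/(n + δ)_H) ]^0.5152.
s_W/(n + δ)_W = 0.24/0.061 = 3.9344; s_H/(n + δ)_H = 0.42/0.061 = 6.8852.
Ratio = (3.9344/6.8852)^0.5152 = 0.5714^0.5152 ≈ 0.7495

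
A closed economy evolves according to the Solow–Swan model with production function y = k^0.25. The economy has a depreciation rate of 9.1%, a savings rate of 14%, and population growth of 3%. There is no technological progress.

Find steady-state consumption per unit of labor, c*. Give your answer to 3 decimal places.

Steady state requires s·f(k) = (n + δ)·k, i.e. s·k^α = (n + δ)·k.
Dividing both sides by k: k^(1−α) = s / (n + δ).
k^0.75 = 0.14 / (0.030 + 0.091) = 0.14 / 0.121 = 1.1570
k* = 1.1570^(1/0.75) ≈ 1.2146
y* = (k*)^α = 1.2146^0.25 ≈ 1.0498
c* = (1 − s)·y* = (1 − 0.14) × 1.0498 ≈ 0.9028

c* = 0.903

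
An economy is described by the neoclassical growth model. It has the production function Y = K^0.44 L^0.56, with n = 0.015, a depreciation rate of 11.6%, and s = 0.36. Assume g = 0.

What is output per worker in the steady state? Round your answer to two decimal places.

In steady state, investment equals break-even investment: s·k^α = (n + δ)·k.
Dividing both sides by k: k^(1−α) = s / (n + δ).
k^0.56 = 0.36 / (0.015 + 0.116) = 0.36 / 0.131 = 2.7481
k* = 2.7481^(1/0.56) ≈ 6.0812
y* = (k*)^α = 6.0812^0.44 ≈ 2.2129

y* ≈ 2.21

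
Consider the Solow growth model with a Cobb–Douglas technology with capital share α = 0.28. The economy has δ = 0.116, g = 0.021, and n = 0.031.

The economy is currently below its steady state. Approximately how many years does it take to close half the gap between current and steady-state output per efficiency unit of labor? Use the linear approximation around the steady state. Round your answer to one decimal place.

half-life ≈ 5.7 years

Near the steady state the convergence rate is λ = (1 − α)(n + g + δ).
λ = (1 − 0.28) × 0.168 = 0.72 × 0.168 = 0.12096
Half-life = ln 2 / λ = 0.6931 / 0.12096 ≈ 5.73 years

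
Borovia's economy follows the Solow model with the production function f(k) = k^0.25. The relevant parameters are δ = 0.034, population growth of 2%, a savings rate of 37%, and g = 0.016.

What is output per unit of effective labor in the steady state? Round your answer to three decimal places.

In steady state, investment equals break-even investment: s·k^α = (n + g + δ)·k.
Dividing both sides by k: k^(1−α) = s / (n + g + δ).
k^0.75 = 0.37 / (0.020 + 0.016 + 0.034) = 0.37 / 0.070 = 5.2857
k* = 5.2857^(1/0.75) ≈ 9.2074
y* = (k*)^α = 9.2074^0.25 ≈ 1.7419

y* = 1.742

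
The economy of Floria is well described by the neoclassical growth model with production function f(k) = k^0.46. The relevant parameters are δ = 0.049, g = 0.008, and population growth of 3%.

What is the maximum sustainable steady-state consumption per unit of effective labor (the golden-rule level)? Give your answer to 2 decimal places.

c_gold ≈ 2.23

At the golden rule, f'(k) = n + g + δ, so α·k^(α−1) = n + g + δ and k_gold = (α/(n + g + δ))^(1/(1−α)).
k_gold = (0.46/0.087)^(1/0.54) = 5.2874^1.8519 ≈ 21.8460
c_gold = f(k_gold) − (n + g + δ)·k_gold = 4.1315 − 0.087×21.8460 ≈ 2.2309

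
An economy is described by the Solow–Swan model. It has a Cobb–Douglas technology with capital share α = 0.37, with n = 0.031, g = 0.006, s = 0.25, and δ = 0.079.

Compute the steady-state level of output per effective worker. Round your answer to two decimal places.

At the steady state, Δk = 0, so s·k^α = (n + g + δ)·k.
Rearranging, k^(1−α) = s / (n + g + δ).
k^0.63 = 0.25 / (0.031 + 0.006 + 0.079) = 0.25 / 0.116 = 2.1552
k* = 2.1552^(1/0.63) ≈ 3.3833
y* = (k*)^α = 3.3833^0.37 ≈ 1.5698

y* ≈ 1.57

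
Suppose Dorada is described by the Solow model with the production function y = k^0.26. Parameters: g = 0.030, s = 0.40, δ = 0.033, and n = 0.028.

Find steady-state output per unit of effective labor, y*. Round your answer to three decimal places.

At the steady state, Δk = 0, so s·k^α = (n + g + δ)·k.
Rearranging, k^(1−α) = s / (n + g + δ).
k^0.74 = 0.40 / (0.028 + 0.030 + 0.033) = 0.40 / 0.091 = 4.3956
k* = 4.3956^(1/0.74) ≈ 7.3951
y* = (k*)^α = 7.3951^0.26 ≈ 1.6824

y* ≈ 1.682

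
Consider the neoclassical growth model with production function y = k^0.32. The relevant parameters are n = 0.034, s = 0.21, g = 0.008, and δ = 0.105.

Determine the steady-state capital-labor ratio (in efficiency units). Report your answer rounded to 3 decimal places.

In steady state, investment equals break-even investment: s·k^α = (n + g + δ)·k.
Rearranging, k^(1−α) = s / (n + g + δ).
k^0.68 = 0.21 / (0.034 + 0.008 + 0.105) = 0.21 / 0.147 = 1.4286
k* = 1.4286^(1/0.68) ≈ 1.6897

k* = 1.690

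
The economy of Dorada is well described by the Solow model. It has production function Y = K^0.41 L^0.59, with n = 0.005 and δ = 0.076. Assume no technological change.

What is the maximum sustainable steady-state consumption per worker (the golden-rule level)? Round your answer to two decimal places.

At the golden rule, f'(k) = n + δ, so α·k^(α−1) = n + δ and k_gold = (α/(n + δ))^(1/(1−α)).
k_gold = (0.41/0.081)^(1/0.59) = 5.0617^1.6949 ≈ 15.6211
c_gold = f(k_gold) − (n + δ)·k_gold = 3.0862 − 0.081×15.6211 ≈ 1.8209

c_gold ≈ 1.82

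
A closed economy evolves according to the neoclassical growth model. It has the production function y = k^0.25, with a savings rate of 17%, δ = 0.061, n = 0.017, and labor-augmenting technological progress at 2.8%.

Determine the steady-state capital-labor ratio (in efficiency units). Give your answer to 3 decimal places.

k* ≈ 1.877

In steady state, investment equals break-even investment: s·k^α = (n + g + δ)·k.
Dividing both sides by k: k^(1−α) = s / (n + g + δ).
k^0.75 = 0.17 / (0.017 + 0.028 + 0.061) = 0.17 / 0.106 = 1.6038
k* = 1.6038^(1/0.75) ≈ 1.8773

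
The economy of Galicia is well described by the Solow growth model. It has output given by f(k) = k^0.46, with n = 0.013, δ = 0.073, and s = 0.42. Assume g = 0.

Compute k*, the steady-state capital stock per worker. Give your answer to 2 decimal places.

At the steady state, Δk = 0, so s·k^α = (n + δ)·k.
Dividing both sides by k: k^(1−α) = s / (n + δ).
k^0.54 = 0.42 / (0.013 + 0.073) = 0.42 / 0.086 = 4.8837
k* = 4.8837^(1/0.54) ≈ 18.8565

k* = 18.86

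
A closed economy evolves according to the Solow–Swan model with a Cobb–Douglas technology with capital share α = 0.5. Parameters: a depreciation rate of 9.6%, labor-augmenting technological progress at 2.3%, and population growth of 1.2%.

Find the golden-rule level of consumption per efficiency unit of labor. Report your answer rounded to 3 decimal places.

At the golden rule, f'(k) = n + g + δ, so α·k^(α−1) = n + g + δ and k_gold = (α/(n + g + δ))^(1/(1−α)).
k_gold = (0.5/0.131)^(1/0.5) = 3.8168^2 ≈ 14.5680
c_gold = f(k_gold) − (n + g + δ)·k_gold = 3.8168 − 0.131×14.5680 ≈ 1.9084

c_gold ≈ 1.908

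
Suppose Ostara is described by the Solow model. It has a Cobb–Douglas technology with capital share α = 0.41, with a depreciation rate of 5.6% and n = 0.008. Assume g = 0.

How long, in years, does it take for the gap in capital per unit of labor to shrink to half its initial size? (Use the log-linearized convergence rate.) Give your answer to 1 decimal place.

half-life ≈ 18.4 years

Near the steady state the convergence rate is λ = (1 − α)(n + δ).
λ = (1 − 0.41) × 0.064 = 0.59 × 0.064 = 0.03776
Half-life = ln 2 / λ = 0.6931 / 0.03776 ≈ 18.36 years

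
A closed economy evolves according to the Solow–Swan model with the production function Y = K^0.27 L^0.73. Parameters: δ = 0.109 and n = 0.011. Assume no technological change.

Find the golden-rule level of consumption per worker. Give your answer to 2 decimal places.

At the golden rule, f'(k) = n + δ, so α·k^(α−1) = n + δ and k_gold = (α/(n + δ))^(1/(1−α)).
k_gold = (0.27/0.120)^(1/0.73) = 2.2500^1.3699 ≈ 3.0371
c_gold = f(k_gold) − (n + δ)·k_gold = 1.3498 − 0.120×3.0371 ≈ 0.9853

c_gold ≈ 0.99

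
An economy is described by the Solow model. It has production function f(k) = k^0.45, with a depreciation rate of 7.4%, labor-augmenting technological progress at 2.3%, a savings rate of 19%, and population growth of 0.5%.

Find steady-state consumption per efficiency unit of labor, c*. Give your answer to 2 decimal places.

c* ≈ 1.35

Steady state requires s·f(k) = (n + g + δ)·k, i.e. s·k^α = (n + g + δ)·k.
Dividing both sides by k: k^(1−α) = s / (n + g + δ).
k^0.55 = 0.19 / (0.005 + 0.023 + 0.074) = 0.19 / 0.102 = 1.8627
k* = 1.8627^(1/0.55) ≈ 3.0986
y* = (k*)^α = 3.0986^0.45 ≈ 1.6635
c* = (1 − s)·y* = (1 − 0.19) × 1.6635 ≈ 1.3474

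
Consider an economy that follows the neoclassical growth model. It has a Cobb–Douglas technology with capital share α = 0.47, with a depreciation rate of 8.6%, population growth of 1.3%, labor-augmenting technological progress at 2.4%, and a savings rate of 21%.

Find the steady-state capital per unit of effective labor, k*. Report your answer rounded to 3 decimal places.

k* = 2.744

In steady state, investment equals break-even investment: s·k^α = (n + g + δ)·k.
Dividing both sides by k: k^(1−α) = s / (n + g + δ).
k^0.53 = 0.21 / (0.013 + 0.024 + 0.086) = 0.21 / 0.123 = 1.7073
k* = 1.7073^(1/0.53) ≈ 2.7436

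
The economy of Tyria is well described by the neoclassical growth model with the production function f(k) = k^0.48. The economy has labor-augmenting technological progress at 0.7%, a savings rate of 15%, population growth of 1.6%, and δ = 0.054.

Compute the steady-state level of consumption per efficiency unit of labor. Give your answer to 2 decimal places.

Steady state requires s·f(k) = (n + g + δ)·k, i.e. s·k^α = (n + g + δ)·k.
Dividing both sides by k: k^(1−α) = s / (n + g + δ).
k^0.52 = 0.15 / (0.016 + 0.007 + 0.054) = 0.15 / 0.077 = 1.9481
k* = 1.9481^(1/0.52) ≈ 3.6053
y* = (k*)^α = 3.6053^0.48 ≈ 1.8507
c* = (1 − s)·y* = (1 − 0.15) × 1.8507 ≈ 1.5731

c* ≈ 1.57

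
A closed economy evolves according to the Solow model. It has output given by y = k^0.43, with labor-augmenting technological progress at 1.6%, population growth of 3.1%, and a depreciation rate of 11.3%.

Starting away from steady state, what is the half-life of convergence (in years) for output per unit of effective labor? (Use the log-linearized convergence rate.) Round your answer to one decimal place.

about 7.6 years

Near the steady state the convergence rate is λ = (1 − α)(n + g + δ).
λ = (1 − 0.43) × 0.160 = 0.57 × 0.160 = 0.0912
Half-life = ln 2 / λ = 0.6931 / 0.0912 ≈ 7.60 years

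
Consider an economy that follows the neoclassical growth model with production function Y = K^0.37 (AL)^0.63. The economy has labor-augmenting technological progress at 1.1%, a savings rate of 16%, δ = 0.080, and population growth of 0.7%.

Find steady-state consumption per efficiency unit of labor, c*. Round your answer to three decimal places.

In steady state, investment equals break-even investment: s·k^α = (n + g + δ)·k.
Dividing both sides by k: k^(1−α) = s / (n + g + δ).
k^0.63 = 0.16 / (0.007 + 0.011 + 0.080) = 0.16 / 0.098 = 1.6327
k* = 1.6327^(1/0.63) ≈ 2.1774
y* = (k*)^α = 2.1774^0.37 ≈ 1.3336
c* = (1 − s)·y* = (1 − 0.16) × 1.3336 ≈ 1.1202

c* = 1.120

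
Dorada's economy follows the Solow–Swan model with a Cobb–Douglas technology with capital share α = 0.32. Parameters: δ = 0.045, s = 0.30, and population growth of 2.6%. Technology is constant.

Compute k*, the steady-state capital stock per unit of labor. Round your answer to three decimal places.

k* ≈ 8.325

Steady state requires s·f(k) = (n + δ)·k, i.e. s·k^α = (n + δ)·k.
Dividing both sides by k: k^(1−α) = s / (n + δ).
k^0.68 = 0.30 / (0.026 + 0.045) = 0.30 / 0.071 = 4.2254
k* = 4.2254^(1/0.68) ≈ 8.3252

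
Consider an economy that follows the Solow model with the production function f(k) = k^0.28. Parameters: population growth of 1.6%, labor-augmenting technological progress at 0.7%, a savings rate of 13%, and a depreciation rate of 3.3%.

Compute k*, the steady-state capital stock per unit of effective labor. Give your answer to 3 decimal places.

k* = 3.221

At the steady state, Δk = 0, so s·k^α = (n + g + δ)·k.
Rearranging, k^(1−α) = s / (n + g + δ).
k^0.72 = 0.13 / (0.016 + 0.007 + 0.033) = 0.13 / 0.056 = 2.3214
k* = 2.3214^(1/0.72) ≈ 3.2210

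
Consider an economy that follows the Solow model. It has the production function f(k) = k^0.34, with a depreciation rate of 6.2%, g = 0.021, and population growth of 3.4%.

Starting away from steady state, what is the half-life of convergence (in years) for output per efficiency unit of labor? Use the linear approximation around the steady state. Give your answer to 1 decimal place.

Near the steady state the convergence rate is λ = (1 − α)(n + g + δ).
λ = (1 − 0.34) × 0.117 = 0.66 × 0.117 = 0.07722
Half-life = ln 2 / λ = 0.6931 / 0.07722 ≈ 8.98 years

t_½ ≈ 9.0 years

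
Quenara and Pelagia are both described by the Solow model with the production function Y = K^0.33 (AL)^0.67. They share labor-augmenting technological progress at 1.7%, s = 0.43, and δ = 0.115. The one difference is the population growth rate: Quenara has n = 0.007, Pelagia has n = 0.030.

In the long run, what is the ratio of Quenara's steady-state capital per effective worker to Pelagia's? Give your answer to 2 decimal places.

ratio ≈ 1.26

Steady-state k* = [s/(n + g + δ)]^(1/(1−α)), so the ratio is [ (s_Q/(n + g + δ)_Q) / (s_P/(n + g + δ)_P) ]^1.4925.
s_Q/(n + g + δ)_Q = 0.43/0.139 = 3.0935; s_P/(n + g + δ)_P = 0.43/0.162 = 2.6543.
Ratio = (3.0935/2.6543)^1.4925 = 1.1655^1.4925 ≈ 1.2568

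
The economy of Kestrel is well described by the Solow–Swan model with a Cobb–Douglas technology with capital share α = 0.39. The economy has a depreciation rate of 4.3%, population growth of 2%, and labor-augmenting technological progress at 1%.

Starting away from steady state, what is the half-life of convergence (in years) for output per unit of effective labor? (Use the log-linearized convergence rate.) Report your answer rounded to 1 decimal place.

Near the steady state the convergence rate is λ = (1 − α)(n + g + δ).
λ = (1 − 0.39) × 0.073 = 0.61 × 0.073 = 0.04453
Half-life = ln 2 / λ = 0.6931 / 0.04453 ≈ 15.56 years

half-life ≈ 15.6 years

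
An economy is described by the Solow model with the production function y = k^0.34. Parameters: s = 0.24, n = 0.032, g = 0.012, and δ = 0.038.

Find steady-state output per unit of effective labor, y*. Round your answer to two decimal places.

y* ≈ 1.74

Steady state requires s·f(k) = (n + g + δ)·k, i.e. s·k^α = (n + g + δ)·k.
Rearranging, k^(1−α) = s / (n + g + δ).
k^0.66 = 0.24 / (0.032 + 0.012 + 0.038) = 0.24 / 0.082 = 2.9268
k* = 2.9268^(1/0.66) ≈ 5.0893
y* = (k*)^α = 5.0893^0.34 ≈ 1.7389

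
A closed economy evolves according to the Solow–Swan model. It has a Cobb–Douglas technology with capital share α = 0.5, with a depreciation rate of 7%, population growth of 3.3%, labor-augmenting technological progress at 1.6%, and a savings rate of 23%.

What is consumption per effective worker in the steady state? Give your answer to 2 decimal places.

c* = 1.49

Steady state requires s·f(k) = (n + g + δ)·k, i.e. s·k^α = (n + g + δ)·k.
Dividing both sides by k: k^(1−α) = s / (n + g + δ).
k^0.5 = 0.23 / (0.033 + 0.016 + 0.070) = 0.23 / 0.119 = 1.9328
k* = 1.9328^(1/0.5) ≈ 3.7357
y* = (k*)^α = 3.7357^0.5 ≈ 1.9328
c* = (1 − s)·y* = (1 − 0.23) × 1.9328 ≈ 1.4883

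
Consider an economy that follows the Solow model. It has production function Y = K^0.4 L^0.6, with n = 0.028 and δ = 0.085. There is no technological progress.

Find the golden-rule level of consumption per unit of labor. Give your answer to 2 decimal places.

c_gold ≈ 1.39

At the golden rule, f'(k) = n + δ, so α·k^(α−1) = n + δ and k_gold = (α/(n + δ))^(1/(1−α)).
k_gold = (0.4/0.113)^(1/0.6) = 3.5398^1.6667 ≈ 8.2221
c_gold = f(k_gold) − (n + δ)·k_gold = 2.3227 − 0.113×8.2221 ≈ 1.3936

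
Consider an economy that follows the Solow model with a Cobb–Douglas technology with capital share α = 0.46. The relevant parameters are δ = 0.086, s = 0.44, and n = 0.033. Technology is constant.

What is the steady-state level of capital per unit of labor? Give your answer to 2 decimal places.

k* ≈ 11.26

At the steady state, Δk = 0, so s·k^α = (n + δ)·k.
Rearranging, k^(1−α) = s / (n + δ).
k^0.54 = 0.44 / (0.033 + 0.086) = 0.44 / 0.119 = 3.6975
k* = 3.6975^(1/0.54) ≈ 11.2637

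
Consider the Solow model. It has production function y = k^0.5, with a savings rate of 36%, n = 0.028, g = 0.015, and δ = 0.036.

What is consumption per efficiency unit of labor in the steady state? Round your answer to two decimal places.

c* = 2.92

Steady state requires s·f(k) = (n + g + δ)·k, i.e. s·k^α = (n + g + δ)·k.
Dividing both sides by k: k^(1−α) = s / (n + g + δ).
k^0.5 = 0.36 / (0.028 + 0.015 + 0.036) = 0.36 / 0.079 = 4.5570
k* = 4.5570^(1/0.5) ≈ 20.7662
y* = (k*)^α = 20.7662^0.5 ≈ 4.5570
c* = (1 − s)·y* = (1 − 0.36) × 4.5570 ≈ 2.9165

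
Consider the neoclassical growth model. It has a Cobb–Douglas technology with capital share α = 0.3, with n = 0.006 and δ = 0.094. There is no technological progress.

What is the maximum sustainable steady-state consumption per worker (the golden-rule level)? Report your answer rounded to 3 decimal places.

c_gold ≈ 1.121

At the golden rule, f'(k) = n + δ, so α·k^(α−1) = n + δ and k_gold = (α/(n + δ))^(1/(1−α)).
k_gold = (0.3/0.100)^(1/0.7) = 3.0000^1.4286 ≈ 4.8041
c_gold = f(k_gold) − (n + δ)·k_gold = 1.6013 − 0.100×4.8041 ≈ 1.1209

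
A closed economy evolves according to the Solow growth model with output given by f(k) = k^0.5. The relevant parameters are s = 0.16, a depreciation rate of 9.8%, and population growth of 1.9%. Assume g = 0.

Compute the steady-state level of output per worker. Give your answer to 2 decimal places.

In steady state, investment equals break-even investment: s·k^α = (n + δ)·k.
Rearranging, k^(1−α) = s / (n + δ).
k^0.5 = 0.16 / (0.019 + 0.098) = 0.16 / 0.117 = 1.3675
k* = 1.3675^(1/0.5) ≈ 1.8701
y* = (k*)^α = 1.8701^0.5 ≈ 1.3675

y* ≈ 1.37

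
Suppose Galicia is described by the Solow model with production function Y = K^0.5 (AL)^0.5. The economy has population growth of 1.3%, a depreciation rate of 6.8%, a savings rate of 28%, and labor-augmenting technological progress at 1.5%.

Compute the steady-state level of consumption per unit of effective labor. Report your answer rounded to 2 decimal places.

c* ≈ 2.10

In steady state, investment equals break-even investment: s·k^α = (n + g + δ)·k.
Dividing both sides by k: k^(1−α) = s / (n + g + δ).
k^0.5 = 0.28 / (0.013 + 0.015 + 0.068) = 0.28 / 0.096 = 2.9167
k* = 2.9167^(1/0.5) ≈ 8.5071
y* = (k*)^α = 8.5071^0.5 ≈ 2.9167
c* = (1 − s)·y* = (1 − 0.28) × 2.9167 ≈ 2.1000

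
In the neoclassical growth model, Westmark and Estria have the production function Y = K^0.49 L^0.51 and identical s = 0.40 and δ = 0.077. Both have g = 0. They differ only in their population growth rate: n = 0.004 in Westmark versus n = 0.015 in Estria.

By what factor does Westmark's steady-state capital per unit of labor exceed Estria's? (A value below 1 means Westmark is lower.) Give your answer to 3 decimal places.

ratio ≈ 1.284

Steady-state k* = [s/(n + δ)]^(1/(1−α)), so the ratio is [ (s_W/(n + δ)_W) / (s_E/(n + δ)_E) ]^1.9608.
s_W/(n + δ)_W = 0.40/0.081 = 4.9383; s_E/(n + δ)_E = 0.40/0.092 = 4.3478.
Ratio = (4.9383/4.3478)^1.9608 = 1.1358^1.9608 ≈ 1.2836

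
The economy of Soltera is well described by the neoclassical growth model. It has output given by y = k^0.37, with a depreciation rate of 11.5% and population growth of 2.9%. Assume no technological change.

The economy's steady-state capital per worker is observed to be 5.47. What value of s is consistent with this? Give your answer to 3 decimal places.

At the steady state, Δk = 0, so s·k^α = (n + δ)·k.
So s / (n + δ) = (k*)^(1−α) = 5.47^0.63 = 2.9170.
Therefore s = 2.9170 × (n + δ) = 2.9170 × 0.144 = 0.4200.

s ≈ 0.420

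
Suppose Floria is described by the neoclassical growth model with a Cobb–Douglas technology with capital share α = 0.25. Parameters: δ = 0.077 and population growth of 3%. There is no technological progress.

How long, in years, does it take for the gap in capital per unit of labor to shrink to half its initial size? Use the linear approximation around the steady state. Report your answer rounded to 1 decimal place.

half-life ≈ 8.6 years

Near the steady state the convergence rate is λ = (1 − α)(n + δ).
λ = (1 − 0.25) × 0.107 = 0.75 × 0.107 = 0.08025
Half-life = ln 2 / λ = 0.6931 / 0.08025 ≈ 8.64 years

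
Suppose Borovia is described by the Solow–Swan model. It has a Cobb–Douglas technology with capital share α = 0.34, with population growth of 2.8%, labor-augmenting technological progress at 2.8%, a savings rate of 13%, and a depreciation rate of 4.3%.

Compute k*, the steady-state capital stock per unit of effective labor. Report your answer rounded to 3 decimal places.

k* ≈ 1.511

At the steady state, Δk = 0, so s·k^α = (n + g + δ)·k.
Rearranging, k^(1−α) = s / (n + g + δ).
k^0.66 = 0.13 / (0.028 + 0.028 + 0.043) = 0.13 / 0.099 = 1.3131
k* = 1.3131^(1/0.66) ≈ 1.5109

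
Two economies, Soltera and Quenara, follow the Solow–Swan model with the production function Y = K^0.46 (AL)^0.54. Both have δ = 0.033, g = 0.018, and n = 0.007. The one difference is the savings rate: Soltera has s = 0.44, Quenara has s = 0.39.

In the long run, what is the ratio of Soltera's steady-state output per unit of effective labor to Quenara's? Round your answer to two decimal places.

ratio ≈ 1.11

Steady-state y* = [s/(n + g + δ)]^(α/(1−α)), so the ratio is [ (s_S/(n + g + δ)_S) / (s_Q/(n + g + δ)_Q) ]^0.8519.
s_S/(n + g + δ)_S = 0.44/0.058 = 7.5862; s_Q/(n + g + δ)_Q = 0.39/0.058 = 6.7241.
Ratio = (7.5862/6.7241)^0.8519 = 1.1282^0.8519 ≈ 1.1082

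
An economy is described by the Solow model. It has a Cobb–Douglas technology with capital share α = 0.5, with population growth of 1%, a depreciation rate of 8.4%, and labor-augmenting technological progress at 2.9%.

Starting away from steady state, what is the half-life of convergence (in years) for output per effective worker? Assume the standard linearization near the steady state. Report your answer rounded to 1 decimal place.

t_½ ≈ 11.3 years

Near the steady state the convergence rate is λ = (1 − α)(n + g + δ).
λ = (1 − 0.5) × 0.123 = 0.5 × 0.123 = 0.0615
Half-life = ln 2 / λ = 0.6931 / 0.0615 ≈ 11.27 years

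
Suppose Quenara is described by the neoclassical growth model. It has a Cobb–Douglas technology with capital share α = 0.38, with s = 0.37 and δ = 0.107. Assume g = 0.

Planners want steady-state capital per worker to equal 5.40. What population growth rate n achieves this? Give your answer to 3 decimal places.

n ≈ 0.023

At the steady state, Δk = 0, so s·k^α = (n + δ)·k.
So s / (n + δ) = (k*)^(1−α) = 5.40^0.62 = 2.8450.
Therefore n + δ = s / 2.8450 = 0.37 / 2.8450 = 0.1301, so n = 0.1301 − 0.107 = 0.0231.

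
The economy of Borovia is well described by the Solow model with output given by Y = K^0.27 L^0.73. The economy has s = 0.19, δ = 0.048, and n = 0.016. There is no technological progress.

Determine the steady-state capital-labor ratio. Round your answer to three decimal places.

Steady state requires s·f(k) = (n + δ)·k, i.e. s·k^α = (n + δ)·k.
Rearranging, k^(1−α) = s / (n + δ).
k^0.73 = 0.19 / (0.016 + 0.048) = 0.19 / 0.064 = 2.9688
k* = 2.9688^(1/0.73) ≈ 4.4399

k* = 4.440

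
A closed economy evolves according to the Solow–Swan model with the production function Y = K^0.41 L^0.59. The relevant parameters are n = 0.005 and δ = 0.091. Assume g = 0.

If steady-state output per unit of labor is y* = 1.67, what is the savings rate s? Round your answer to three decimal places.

At the steady state, Δk = 0, so s·k^α = (n + δ)·k.
Since y* = [s/(n + δ)]^(α/(1−α)), we have s/(n + δ) = (y*)^((1−α)/α) = 1.67^1.439 = 2.0916.
Therefore s = 2.0916 × (n + δ) = 2.0916 × 0.096 = 0.2008.

s ≈ 0.201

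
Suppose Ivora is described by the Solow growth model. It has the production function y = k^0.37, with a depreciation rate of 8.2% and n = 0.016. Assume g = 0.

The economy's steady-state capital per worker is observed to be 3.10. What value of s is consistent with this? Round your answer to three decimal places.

s ≈ 0.200

In steady state, investment equals break-even investment: s·k^α = (n + δ)·k.
So s / (n + δ) = (k*)^(1−α) = 3.10^0.63 = 2.0397.
Therefore s = 2.0397 × (n + δ) = 2.0397 × 0.098 = 0.1999.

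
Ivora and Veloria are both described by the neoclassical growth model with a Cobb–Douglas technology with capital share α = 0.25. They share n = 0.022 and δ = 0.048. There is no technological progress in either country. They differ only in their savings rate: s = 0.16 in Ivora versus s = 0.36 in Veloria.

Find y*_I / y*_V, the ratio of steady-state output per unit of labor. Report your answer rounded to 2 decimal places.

Steady-state y* = [s/(n + δ)]^(α/(1−α)), so the ratio is [ (s_I/(n + δ)_I) / (s_V/(n + δ)_V) ]^0.3333.
s_I/(n + δ)_I = 0.16/0.070 = 2.2857; s_V/(n + δ)_V = 0.36/0.070 = 5.1429.
Ratio = (2.2857/5.1429)^0.3333 = 0.4444^0.3333 ≈ 0.7631

ratio ≈ 0.76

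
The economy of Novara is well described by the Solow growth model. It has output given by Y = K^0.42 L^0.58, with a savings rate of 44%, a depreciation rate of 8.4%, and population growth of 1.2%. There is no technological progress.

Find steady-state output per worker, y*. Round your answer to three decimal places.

y* ≈ 3.012

In steady state, investment equals break-even investment: s·k^α = (n + δ)·k.
Dividing both sides by k: k^(1−α) = s / (n + δ).
k^0.58 = 0.44 / (0.012 + 0.084) = 0.44 / 0.096 = 4.5833
k* = 4.5833^(1/0.58) ≈ 13.8027
y* = (k*)^α = 13.8027^0.42 ≈ 3.0115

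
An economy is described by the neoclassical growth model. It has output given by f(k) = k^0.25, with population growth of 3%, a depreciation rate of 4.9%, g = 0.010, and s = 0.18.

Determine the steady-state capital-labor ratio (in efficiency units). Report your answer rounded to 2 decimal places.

Steady state requires s·f(k) = (n + g + δ)·k, i.e. s·k^α = (n + g + δ)·k.
Rearranging, k^(1−α) = s / (n + g + δ).
k^0.75 = 0.18 / (0.030 + 0.010 + 0.049) = 0.18 / 0.089 = 2.0225
k* = 2.0225^(1/0.75) ≈ 2.5577

k* = 2.56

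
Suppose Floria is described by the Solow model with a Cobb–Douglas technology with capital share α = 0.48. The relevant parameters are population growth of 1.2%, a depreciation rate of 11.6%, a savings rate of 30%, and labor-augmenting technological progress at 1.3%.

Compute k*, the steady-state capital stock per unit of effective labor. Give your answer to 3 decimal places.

k* = 4.272

Steady state requires s·f(k) = (n + g + δ)·k, i.e. s·k^α = (n + g + δ)·k.
Rearranging, k^(1−α) = s / (n + g + δ).
k^0.52 = 0.30 / (0.012 + 0.013 + 0.116) = 0.30 / 0.141 = 2.1277
k* = 2.1277^(1/0.52) ≈ 4.2717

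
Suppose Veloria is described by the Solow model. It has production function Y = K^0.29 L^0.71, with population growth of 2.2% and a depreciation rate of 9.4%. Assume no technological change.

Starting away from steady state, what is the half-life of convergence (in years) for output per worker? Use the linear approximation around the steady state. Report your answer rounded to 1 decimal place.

about 8.4 years

Near the steady state the convergence rate is λ = (1 − α)(n + δ).
λ = (1 − 0.29) × 0.116 = 0.71 × 0.116 = 0.08236
Half-life = ln 2 / λ = 0.6931 / 0.08236 ≈ 8.42 years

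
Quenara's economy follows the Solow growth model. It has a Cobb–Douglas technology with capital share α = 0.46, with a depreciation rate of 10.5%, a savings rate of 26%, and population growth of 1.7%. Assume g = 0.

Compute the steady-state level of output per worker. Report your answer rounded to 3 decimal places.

y* ≈ 1.905

At the steady state, Δk = 0, so s·k^α = (n + δ)·k.
Rearranging, k^(1−α) = s / (n + δ).
k^0.54 = 0.26 / (0.017 + 0.105) = 0.26 / 0.122 = 2.1311
k* = 2.1311^(1/0.54) ≈ 4.0600
y* = (k*)^α = 4.0600^0.46 ≈ 1.9051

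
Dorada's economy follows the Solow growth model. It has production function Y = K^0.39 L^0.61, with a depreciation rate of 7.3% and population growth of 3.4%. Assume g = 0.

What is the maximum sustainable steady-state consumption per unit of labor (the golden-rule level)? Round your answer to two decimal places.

At the golden rule, f'(k) = n + δ, so α·k^(α−1) = n + δ and k_gold = (α/(n + δ))^(1/(1−α)).
k_gold = (0.39/0.107)^(1/0.61) = 3.6449^1.6393 ≈ 8.3324
c_gold = f(k_gold) − (n + δ)·k_gold = 2.2861 − 0.107×8.3324 ≈ 1.3945

c_gold ≈ 1.39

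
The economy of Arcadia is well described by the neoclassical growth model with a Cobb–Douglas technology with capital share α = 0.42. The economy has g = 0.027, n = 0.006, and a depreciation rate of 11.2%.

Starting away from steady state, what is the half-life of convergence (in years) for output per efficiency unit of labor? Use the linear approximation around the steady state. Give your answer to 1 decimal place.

half-life ≈ 8.2 years

Near the steady state the convergence rate is λ = (1 − α)(n + g + δ).
λ = (1 − 0.42) × 0.145 = 0.58 × 0.145 = 0.0841
Half-life = ln 2 / λ = 0.6931 / 0.0841 ≈ 8.24 years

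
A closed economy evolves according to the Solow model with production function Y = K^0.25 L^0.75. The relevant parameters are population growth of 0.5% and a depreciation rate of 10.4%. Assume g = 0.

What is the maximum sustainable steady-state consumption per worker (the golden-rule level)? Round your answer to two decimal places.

At the golden rule, f'(k) = n + δ, so α·k^(α−1) = n + δ and k_gold = (α/(n + δ))^(1/(1−α)).
k_gold = (0.25/0.109)^(1/0.75) = 2.2936^1.3333 ≈ 3.0247
c_gold = f(k_gold) − (n + δ)·k_gold = 1.3188 − 0.109×3.0247 ≈ 0.9891

c_gold ≈ 0.99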